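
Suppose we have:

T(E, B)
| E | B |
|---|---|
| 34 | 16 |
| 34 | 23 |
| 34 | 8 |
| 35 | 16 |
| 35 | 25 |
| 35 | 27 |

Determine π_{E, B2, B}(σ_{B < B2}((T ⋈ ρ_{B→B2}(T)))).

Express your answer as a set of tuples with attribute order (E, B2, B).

ρ[B→B2]: schema becomes (E, B2); tuples unchanged.
Joining T and ρ_{B→B2}(T) on E yields {(34, 16, 16), (34, 16, 23), (34, 16, 8), (34, 23, 16), (34, 23, 23), (34, 23, 8), (34, 8, 16), (34, 8, 23), (34, 8, 8), (35, 16, 16), (35, 16, 25), (35, 16, 27), (35, 25, 16), (35, 25, 25), (35, 25, 27), (35, 27, 16), (35, 27, 25), (35, 27, 27)}.
Filtering on B < B2 leaves {(34, 16, 23), (34, 8, 16), (34, 8, 23), (35, 16, 25), (35, 16, 27), (35, 25, 27)}.
π[E, B2, B]: project onto (E, B2, B) → {(34, 16, 8), (34, 23, 16), (34, 23, 8), (35, 25, 16), (35, 27, 16), (35, 27, 25)}

{(34, 16, 8), (34, 23, 16), (34, 23, 8), (35, 25, 16), (35, 27, 16), (35, 27, 25)}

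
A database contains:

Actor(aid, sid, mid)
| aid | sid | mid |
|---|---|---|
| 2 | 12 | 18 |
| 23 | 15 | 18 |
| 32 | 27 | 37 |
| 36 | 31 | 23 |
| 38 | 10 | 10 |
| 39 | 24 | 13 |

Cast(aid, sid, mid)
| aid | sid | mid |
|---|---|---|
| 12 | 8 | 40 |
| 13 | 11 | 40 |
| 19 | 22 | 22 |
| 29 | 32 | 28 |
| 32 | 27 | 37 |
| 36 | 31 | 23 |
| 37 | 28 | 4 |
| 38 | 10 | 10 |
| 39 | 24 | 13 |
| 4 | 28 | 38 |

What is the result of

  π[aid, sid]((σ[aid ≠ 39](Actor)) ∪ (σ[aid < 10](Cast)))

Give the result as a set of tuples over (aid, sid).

{(2, 12), (23, 15), (32, 27), (36, 31), (38, 10), (4, 28)}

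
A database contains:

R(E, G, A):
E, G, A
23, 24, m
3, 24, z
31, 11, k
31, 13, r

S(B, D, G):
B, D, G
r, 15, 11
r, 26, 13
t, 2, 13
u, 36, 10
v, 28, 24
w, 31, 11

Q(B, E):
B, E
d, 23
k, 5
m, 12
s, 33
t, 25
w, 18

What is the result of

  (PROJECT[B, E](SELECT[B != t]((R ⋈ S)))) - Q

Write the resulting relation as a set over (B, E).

Joining R and S on G yields {(23, 24, m, v, 28), (3, 24, z, v, 28), (31, 11, k, r, 15), (31, 11, k, w, 31), (31, 13, r, r, 26), (31, 13, r, t, 2)}.
Filtering on B != t leaves {(23, 24, m, v, 28), (3, 24, z, v, 28), (31, 11, k, r, 15), (31, 11, k, w, 31), (31, 13, r, r, 26)}.
π_{B, E} gives {(r, 31), (v, 23), (v, 3), (w, 31)} (1 duplicate(s) eliminated).
Difference: {(r, 31), (v, 23), (v, 3), (w, 31)} with {(d, 23), (k, 5), (m, 12), (s, 33), (t, 25), (w, 18)} → {(r, 31), (v, 23), (v, 3), (w, 31)}

{(r, 31), (v, 23), (v, 3), (w, 31)}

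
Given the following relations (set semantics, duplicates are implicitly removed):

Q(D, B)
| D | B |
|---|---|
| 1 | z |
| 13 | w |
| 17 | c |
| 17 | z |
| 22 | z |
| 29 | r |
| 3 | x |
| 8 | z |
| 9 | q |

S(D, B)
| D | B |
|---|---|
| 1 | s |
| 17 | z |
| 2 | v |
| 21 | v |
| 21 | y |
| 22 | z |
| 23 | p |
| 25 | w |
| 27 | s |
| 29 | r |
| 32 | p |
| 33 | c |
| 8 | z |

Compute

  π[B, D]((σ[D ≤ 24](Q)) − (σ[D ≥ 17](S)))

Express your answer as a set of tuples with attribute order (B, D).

{(c, 17), (q, 9), (w, 13), (x, 3), (z, 1), (z, 8)}

Apply σ_{D ≤ 24}; surviving tuples: {(1, z), (13, w), (17, c), (17, z), (22, z), (3, x), (8, z), (9, q)}
Apply σ_{D ≥ 17}; surviving tuples: {(17, z), (21, v), (21, y), (22, z), (23, p), (25, w), (27, s), (29, r), (32, p), (33, c)}
Set difference of the two operands is {(1, z), (13, w), (17, c), (3, x), (8, z), (9, q)}.
Projecting to B, D: {(c, 17), (q, 9), (w, 13), (x, 3), (z, 1), (z, 8)}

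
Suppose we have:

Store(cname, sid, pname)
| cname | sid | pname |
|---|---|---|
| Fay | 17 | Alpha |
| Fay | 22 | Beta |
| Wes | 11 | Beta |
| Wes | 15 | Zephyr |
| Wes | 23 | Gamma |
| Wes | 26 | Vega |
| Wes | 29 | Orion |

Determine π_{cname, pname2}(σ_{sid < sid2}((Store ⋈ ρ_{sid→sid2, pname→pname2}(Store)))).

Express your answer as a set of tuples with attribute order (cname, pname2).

ρ[sid→sid2, pname→pname2]: schema becomes (cname, sid2, pname2); tuples unchanged.
Natural join on cname: {(Fay, 17, Alpha, 17, Alpha), (Fay, 17, Alpha, 22, Beta), (Fay, 22, Beta, 17, Alpha), (Fay, 22, Beta, 22, Beta), (Wes, 11, Beta, 11, Beta), (Wes, 11, Beta, 15, Zephyr), (Wes, 11, Beta, 23, Gamma), (Wes, 11, Beta, 26, Vega), (Wes, 11, Beta, 29, Orion), (Wes, 15, Zephyr, 11, Beta), (Wes, 15, Zephyr, 15, Zephyr), (Wes, 15, Zephyr, 23, Gamma), (Wes, 15, Zephyr, 26, Vega), (Wes, 15, Zephyr, 29, Orion), (Wes, 23, Gamma, 11, Beta), (Wes, 23, Gamma, 15, Zephyr), (Wes, 23, Gamma, 23, Gamma), (Wes, 23, Gamma, 26, Vega), (Wes, 23, Gamma, 29, Orion), (Wes, 26, Vega, 11, Beta), (Wes, 26, Vega, 15, Zephyr), (Wes, 26, Vega, 23, Gamma), (Wes, 26, Vega, 26, Vega), (Wes, 26, Vega, 29, Orion), (Wes, 29, Orion, 11, Beta), (Wes, 29, Orion, 15, Zephyr), (Wes, 29, Orion, 23, Gamma), (Wes, 29, Orion, 26, Vega), (Wes, 29, Orion, 29, Orion)}
σ[sid < sid2]: keep tuples satisfying sid < sid2 → {(Fay, 17, Alpha, 22, Beta), (Wes, 11, Beta, 15, Zephyr), (Wes, 11, Beta, 23, Gamma), (Wes, 11, Beta, 26, Vega), (Wes, 11, Beta, 29, Orion), (Wes, 15, Zephyr, 23, Gamma), (Wes, 15, Zephyr, 26, Vega), (Wes, 15, Zephyr, 29, Orion), (Wes, 23, Gamma, 26, Vega), (Wes, 23, Gamma, 29, Orion), (Wes, 26, Vega, 29, Orion)}
π_{cname, pname2} gives {(Fay, Beta), (Wes, Gamma), (Wes, Orion), (Wes, Vega), (Wes, Zephyr)} (6 duplicate(s) eliminated).

{(Fay, Beta), (Wes, Gamma), (Wes, Orion), (Wes, Vega), (Wes, Zephyr)}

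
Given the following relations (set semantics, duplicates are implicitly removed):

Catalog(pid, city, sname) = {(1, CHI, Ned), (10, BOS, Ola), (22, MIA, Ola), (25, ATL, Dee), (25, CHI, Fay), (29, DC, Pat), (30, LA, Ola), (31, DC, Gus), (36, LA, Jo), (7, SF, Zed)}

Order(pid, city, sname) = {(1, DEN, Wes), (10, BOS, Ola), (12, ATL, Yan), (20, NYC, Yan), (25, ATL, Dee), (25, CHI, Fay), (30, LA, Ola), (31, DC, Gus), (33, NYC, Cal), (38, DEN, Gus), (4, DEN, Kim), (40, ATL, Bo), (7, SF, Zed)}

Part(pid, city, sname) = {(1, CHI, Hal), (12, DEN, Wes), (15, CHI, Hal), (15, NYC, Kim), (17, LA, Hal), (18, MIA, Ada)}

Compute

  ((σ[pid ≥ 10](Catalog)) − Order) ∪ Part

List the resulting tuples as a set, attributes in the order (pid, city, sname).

{(1, CHI, Hal), (12, DEN, Wes), (15, CHI, Hal), (15, NYC, Kim), (17, LA, Hal), (18, MIA, Ada), (22, MIA, Ola), (29, DC, Pat), (36, LA, Jo)}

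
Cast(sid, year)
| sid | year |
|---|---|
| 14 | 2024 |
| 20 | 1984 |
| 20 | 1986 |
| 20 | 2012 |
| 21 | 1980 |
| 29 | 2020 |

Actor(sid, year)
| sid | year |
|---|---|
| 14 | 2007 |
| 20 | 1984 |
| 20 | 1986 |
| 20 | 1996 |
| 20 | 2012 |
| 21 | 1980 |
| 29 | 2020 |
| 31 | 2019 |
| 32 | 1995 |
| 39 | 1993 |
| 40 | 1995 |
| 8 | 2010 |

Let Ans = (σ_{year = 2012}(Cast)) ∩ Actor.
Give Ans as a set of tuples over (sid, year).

σ[year = 2012]: keep tuples satisfying year = 2012 → {(20, 2012)}
Intersection: {(20, 2012)} with {(14, 2007), (20, 1984), (20, 1986), (20, 1996), (20, 2012), (21, 1980), (29, 2020), (31, 2019), (32, 1995), (39, 1993), (40, 1995), (8, 2010)} → {(20, 2012)}

{(20, 2012)}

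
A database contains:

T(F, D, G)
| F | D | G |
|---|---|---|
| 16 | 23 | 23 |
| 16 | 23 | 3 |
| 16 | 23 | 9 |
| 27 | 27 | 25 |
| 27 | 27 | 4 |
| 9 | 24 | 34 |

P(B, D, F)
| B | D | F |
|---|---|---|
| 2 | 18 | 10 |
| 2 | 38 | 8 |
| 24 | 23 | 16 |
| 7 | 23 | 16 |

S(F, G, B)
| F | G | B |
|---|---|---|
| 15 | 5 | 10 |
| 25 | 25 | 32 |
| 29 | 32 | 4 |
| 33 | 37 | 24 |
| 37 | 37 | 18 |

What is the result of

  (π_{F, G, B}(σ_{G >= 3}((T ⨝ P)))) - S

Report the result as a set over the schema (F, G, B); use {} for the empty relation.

{(16, 23, 24), (16, 23, 7), (16, 3, 24), (16, 3, 7), (16, 9, 24), (16, 9, 7)}

T ⋈ P (natural join on F, D): {(16, 23, 23, 24), (16, 23, 23, 7), (16, 23, 3, 24), (16, 23, 3, 7), (16, 23, 9, 24), (16, 23, 9, 7)}
Apply σ_{G >= 3}; surviving tuples: {(16, 23, 23, 24), (16, 23, 23, 7), (16, 23, 3, 24), (16, 23, 3, 7), (16, 23, 9, 24), (16, 23, 9, 7)}
π_{F, G, B} gives {(16, 23, 24), (16, 23, 7), (16, 3, 24), (16, 3, 7), (16, 9, 24), (16, 9, 7)}.
Difference: {(16, 23, 24), (16, 23, 7), (16, 3, 24), (16, 3, 7), (16, 9, 24), (16, 9, 7)} with {(15, 5, 10), (25, 25, 32), (29, 32, 4), (33, 37, 24), (37, 37, 18)} → {(16, 23, 24), (16, 23, 7), (16, 3, 24), (16, 3, 7), (16, 9, 24), (16, 9, 7)}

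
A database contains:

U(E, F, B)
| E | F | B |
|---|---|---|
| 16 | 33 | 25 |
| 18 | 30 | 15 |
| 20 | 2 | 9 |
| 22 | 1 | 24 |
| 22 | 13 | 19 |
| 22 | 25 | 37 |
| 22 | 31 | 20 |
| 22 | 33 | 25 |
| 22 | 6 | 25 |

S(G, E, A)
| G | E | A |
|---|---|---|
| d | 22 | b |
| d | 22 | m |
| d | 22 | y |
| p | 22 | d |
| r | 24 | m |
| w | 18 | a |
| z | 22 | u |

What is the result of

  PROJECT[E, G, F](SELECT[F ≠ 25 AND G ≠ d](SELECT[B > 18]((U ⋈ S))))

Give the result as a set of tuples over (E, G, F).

Joining U and S on E yields {(18, 30, 15, w, a), (22, 1, 24, d, b), (22, 1, 24, d, m), (22, 1, 24, d, y), (22, 1, 24, p, d), (22, 1, 24, z, u), (22, 13, 19, d, b), (22, 13, 19, d, m), (22, 13, 19, d, y), (22, 13, 19, p, d), (22, 13, 19, z, u), (22, 25, 37, d, b), (22, 25, 37, d, m), (22, 25, 37, d, y), (22, 25, 37, p, d), (22, 25, 37, z, u), (22, 31, 20, d, b), (22, 31, 20, d, m), (22, 31, 20, d, y), (22, 31, 20, p, d), (22, 31, 20, z, u), (22, 33, 25, d, b), (22, 33, 25, d, m), (22, 33, 25, d, y), (22, 33, 25, p, d), (22, 33, 25, z, u), (22, 6, 25, d, b), (22, 6, 25, d, m), (22, 6, 25, d, y), (22, 6, 25, p, d), (22, 6, 25, z, u)}.
σ[B > 18]: keep tuples satisfying B > 18 → {(22, 1, 24, d, b), (22, 1, 24, d, m), (22, 1, 24, d, y), (22, 1, 24, p, d), (22, 1, 24, z, u), (22, 13, 19, d, b), (22, 13, 19, d, m), (22, 13, 19, d, y), (22, 13, 19, p, d), (22, 13, 19, z, u), (22, 25, 37, d, b), (22, 25, 37, d, m), (22, 25, 37, d, y), (22, 25, 37, p, d), (22, 25, 37, z, u), (22, 31, 20, d, b), (22, 31, 20, d, m), (22, 31, 20, d, y), (22, 31, 20, p, d), (22, 31, 20, z, u), (22, 33, 25, d, b), (22, 33, 25, d, m), (22, 33, 25, d, y), (22, 33, 25, p, d), (22, 33, 25, z, u), (22, 6, 25, d, b), (22, 6, 25, d, m), (22, 6, 25, d, y), (22, 6, 25, p, d), (22, 6, 25, z, u)}
σ[F ≠ 25 AND G ≠ d]: keep tuples satisfying F ≠ 25 AND G ≠ d → {(22, 1, 24, p, d), (22, 1, 24, z, u), (22, 13, 19, p, d), (22, 13, 19, z, u), (22, 31, 20, p, d), (22, 31, 20, z, u), (22, 33, 25, p, d), (22, 33, 25, z, u), (22, 6, 25, p, d), (22, 6, 25, z, u)}
Projecting to E, G, F: {(22, p, 1), (22, p, 13), (22, p, 31), (22, p, 33), (22, p, 6), (22, z, 1), (22, z, 13), (22, z, 31), (22, z, 33), (22, z, 6)}

{(22, p, 1), (22, p, 13), (22, p, 31), (22, p, 33), (22, p, 6), (22, z, 1), (22, z, 13), (22, z, 31), (22, z, 33), (22, z, 6)}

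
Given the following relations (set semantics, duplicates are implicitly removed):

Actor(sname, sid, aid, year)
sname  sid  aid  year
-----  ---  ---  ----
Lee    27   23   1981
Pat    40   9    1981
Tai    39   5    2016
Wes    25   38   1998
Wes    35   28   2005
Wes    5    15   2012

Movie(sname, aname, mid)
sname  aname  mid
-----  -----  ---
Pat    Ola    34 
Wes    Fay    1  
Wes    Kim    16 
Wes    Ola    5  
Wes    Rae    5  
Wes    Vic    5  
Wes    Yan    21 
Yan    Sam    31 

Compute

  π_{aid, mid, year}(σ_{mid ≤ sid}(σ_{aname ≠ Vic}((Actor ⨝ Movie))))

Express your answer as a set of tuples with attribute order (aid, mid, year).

{(15, 1, 2012), (15, 5, 2012), (28, 1, 2005), (28, 16, 2005), (28, 21, 2005), (28, 5, 2005), (38, 1, 1998), (38, 16, 1998), (38, 21, 1998), (38, 5, 1998), (9, 34, 1981)}

Actor ⋈ Movie (natural join on sname): {(Pat, 40, 9, 1981, Ola, 34), (Wes, 25, 38, 1998, Fay, 1), (Wes, 25, 38, 1998, Kim, 16), (Wes, 25, 38, 1998, Ola, 5), (Wes, 25, 38, 1998, Rae, 5), (Wes, 25, 38, 1998, Vic, 5), (Wes, 25, 38, 1998, Yan, 21), (Wes, 35, 28, 2005, Fay, 1), (Wes, 35, 28, 2005, Kim, 16), (Wes, 35, 28, 2005, Ola, 5), (Wes, 35, 28, 2005, Rae, 5), (Wes, 35, 28, 2005, Vic, 5), (Wes, 35, 28, 2005, Yan, 21), (Wes, 5, 15, 2012, Fay, 1), (Wes, 5, 15, 2012, Kim, 16), (Wes, 5, 15, 2012, Ola, 5), (Wes, 5, 15, 2012, Rae, 5), (Wes, 5, 15, 2012, Vic, 5), (Wes, 5, 15, 2012, Yan, 21)}
Filtering on aname ≠ Vic leaves {(Pat, 40, 9, 1981, Ola, 34), (Wes, 25, 38, 1998, Fay, 1), (Wes, 25, 38, 1998, Kim, 16), (Wes, 25, 38, 1998, Ola, 5), (Wes, 25, 38, 1998, Rae, 5), (Wes, 25, 38, 1998, Yan, 21), (Wes, 35, 28, 2005, Fay, 1), (Wes, 35, 28, 2005, Kim, 16), (Wes, 35, 28, 2005, Ola, 5), (Wes, 35, 28, 2005, Rae, 5), (Wes, 35, 28, 2005, Yan, 21), (Wes, 5, 15, 2012, Fay, 1), (Wes, 5, 15, 2012, Kim, 16), (Wes, 5, 15, 2012, Ola, 5), (Wes, 5, 15, 2012, Rae, 5), (Wes, 5, 15, 2012, Yan, 21)}.
Filtering on mid ≤ sid leaves {(Pat, 40, 9, 1981, Ola, 34), (Wes, 25, 38, 1998, Fay, 1), (Wes, 25, 38, 1998, Kim, 16), (Wes, 25, 38, 1998, Ola, 5), (Wes, 25, 38, 1998, Rae, 5), (Wes, 25, 38, 1998, Yan, 21), (Wes, 35, 28, 2005, Fay, 1), (Wes, 35, 28, 2005, Kim, 16), (Wes, 35, 28, 2005, Ola, 5), (Wes, 35, 28, 2005, Rae, 5), (Wes, 35, 28, 2005, Yan, 21), (Wes, 5, 15, 2012, Fay, 1), (Wes, 5, 15, 2012, Ola, 5), (Wes, 5, 15, 2012, Rae, 5)}.
Keep only column(s) aid, mid, year (3 duplicate(s) eliminated): {(15, 1, 2012), (15, 5, 2012), (28, 1, 2005), (28, 16, 2005), (28, 21, 2005), (28, 5, 2005), (38, 1, 1998), (38, 16, 1998), (38, 21, 1998), (38, 5, 1998), (9, 34, 1981)}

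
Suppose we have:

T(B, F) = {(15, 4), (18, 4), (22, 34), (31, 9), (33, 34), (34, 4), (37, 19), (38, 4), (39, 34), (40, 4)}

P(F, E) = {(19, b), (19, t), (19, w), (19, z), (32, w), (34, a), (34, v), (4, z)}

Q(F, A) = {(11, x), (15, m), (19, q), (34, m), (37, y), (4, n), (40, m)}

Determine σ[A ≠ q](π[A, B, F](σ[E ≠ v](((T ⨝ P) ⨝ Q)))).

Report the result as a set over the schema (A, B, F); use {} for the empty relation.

T ⋈ P (natural join on F): {(15, 4, z), (18, 4, z), (22, 34, a), (22, 34, v), (33, 34, a), (33, 34, v), (34, 4, z), (37, 19, b), (37, 19, t), (37, 19, w), (37, 19, z), (38, 4, z), (39, 34, a), (39, 34, v), (40, 4, z)}
(T ⨝ P) ⋈ Q (natural join on F): {(15, 4, z, n), (18, 4, z, n), (22, 34, a, m), (22, 34, v, m), (33, 34, a, m), (33, 34, v, m), (34, 4, z, n), (37, 19, b, q), (37, 19, t, q), (37, 19, w, q), (37, 19, z, q), (38, 4, z, n), (39, 34, a, m), (39, 34, v, m), (40, 4, z, n)}
Selection E ≠ v: {(15, 4, z, n), (18, 4, z, n), (22, 34, a, m), (33, 34, a, m), (34, 4, z, n), (37, 19, b, q), (37, 19, t, q), (37, 19, w, q), (37, 19, z, q), (38, 4, z, n), (39, 34, a, m), (40, 4, z, n)}
Projecting to A, B, F (3 duplicate(s) eliminated): {(m, 22, 34), (m, 33, 34), (m, 39, 34), (n, 15, 4), (n, 18, 4), (n, 34, 4), (n, 38, 4), (n, 40, 4), (q, 37, 19)}
Selection A ≠ q: {(m, 22, 34), (m, 33, 34), (m, 39, 34), (n, 15, 4), (n, 18, 4), (n, 34, 4), (n, 38, 4), (n, 40, 4)}

{(m, 22, 34), (m, 33, 34), (m, 39, 34), (n, 15, 4), (n, 18, 4), (n, 34, 4), (n, 38, 4), (n, 40, 4)}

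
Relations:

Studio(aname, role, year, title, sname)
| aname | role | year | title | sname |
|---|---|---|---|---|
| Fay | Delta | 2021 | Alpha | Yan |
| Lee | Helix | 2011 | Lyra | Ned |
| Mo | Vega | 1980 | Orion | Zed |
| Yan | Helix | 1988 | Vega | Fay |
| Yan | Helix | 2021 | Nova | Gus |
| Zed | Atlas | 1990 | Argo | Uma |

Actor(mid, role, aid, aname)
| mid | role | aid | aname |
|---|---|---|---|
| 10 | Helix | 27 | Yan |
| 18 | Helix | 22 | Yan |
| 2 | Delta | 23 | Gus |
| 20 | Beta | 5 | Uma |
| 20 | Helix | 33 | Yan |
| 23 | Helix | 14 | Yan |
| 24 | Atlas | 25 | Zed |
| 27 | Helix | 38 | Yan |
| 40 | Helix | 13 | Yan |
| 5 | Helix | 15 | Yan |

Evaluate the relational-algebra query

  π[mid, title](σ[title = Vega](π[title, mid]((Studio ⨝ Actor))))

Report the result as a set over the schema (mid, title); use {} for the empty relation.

{(10, Vega), (18, Vega), (20, Vega), (23, Vega), (27, Vega), (40, Vega), (5, Vega)}

Natural join on aname, role: {(Yan, Helix, 1988, Vega, Fay, 10, 27), (Yan, Helix, 1988, Vega, Fay, 18, 22), (Yan, Helix, 1988, Vega, Fay, 20, 33), (Yan, Helix, 1988, Vega, Fay, 23, 14), (Yan, Helix, 1988, Vega, Fay, 27, 38), (Yan, Helix, 1988, Vega, Fay, 40, 13), (Yan, Helix, 1988, Vega, Fay, 5, 15), (Yan, Helix, 2021, Nova, Gus, 10, 27), (Yan, Helix, 2021, Nova, Gus, 18, 22), (Yan, Helix, 2021, Nova, Gus, 20, 33), (Yan, Helix, 2021, Nova, Gus, 23, 14), (Yan, Helix, 2021, Nova, Gus, 27, 38), (Yan, Helix, 2021, Nova, Gus, 40, 13), (Yan, Helix, 2021, Nova, Gus, 5, 15), (Zed, Atlas, 1990, Argo, Uma, 24, 25)}
Projecting to title, mid: {(Argo, 24), (Nova, 10), (Nova, 18), (Nova, 20), (Nova, 23), (Nova, 27), (Nova, 40), (Nova, 5), (Vega, 10), (Vega, 18), (Vega, 20), (Vega, 23), (Vega, 27), (Vega, 40), (Vega, 5)}
σ[title = Vega]: keep tuples satisfying title = Vega → {(Vega, 10), (Vega, 18), (Vega, 20), (Vega, 23), (Vega, 27), (Vega, 40), (Vega, 5)}
Projecting to mid, title: {(10, Vega), (18, Vega), (20, Vega), (23, Vega), (27, Vega), (40, Vega), (5, Vega)}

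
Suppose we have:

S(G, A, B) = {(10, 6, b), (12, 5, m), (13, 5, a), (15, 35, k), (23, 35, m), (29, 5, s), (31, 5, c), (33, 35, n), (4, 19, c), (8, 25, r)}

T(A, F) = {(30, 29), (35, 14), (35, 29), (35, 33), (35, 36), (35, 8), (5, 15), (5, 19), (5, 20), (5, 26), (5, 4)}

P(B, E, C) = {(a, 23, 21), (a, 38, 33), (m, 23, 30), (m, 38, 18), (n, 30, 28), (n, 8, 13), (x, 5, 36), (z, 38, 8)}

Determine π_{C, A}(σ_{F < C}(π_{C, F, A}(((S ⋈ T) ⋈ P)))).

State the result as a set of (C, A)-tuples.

{(13, 35), (18, 35), (18, 5), (21, 5), (28, 35), (30, 35), (30, 5), (33, 5)}

S ⋈ T (natural join on A): {(12, 5, m, 15), (12, 5, m, 19), (12, 5, m, 20), (12, 5, m, 26), (12, 5, m, 4), (13, 5, a, 15), (13, 5, a, 19), (13, 5, a, 20), (13, 5, a, 26), (13, 5, a, 4), (15, 35, k, 14), (15, 35, k, 29), (15, 35, k, 33), (15, 35, k, 36), (15, 35, k, 8), (23, 35, m, 14), (23, 35, m, 29), (23, 35, m, 33), (23, 35, m, 36), (23, 35, m, 8), (29, 5, s, 15), (29, 5, s, 19), (29, 5, s, 20), (29, 5, s, 26), (29, 5, s, 4), (31, 5, c, 15), (31, 5, c, 19), (31, 5, c, 20), (31, 5, c, 26), (31, 5, c, 4), (33, 35, n, 14), (33, 35, n, 29), (33, 35, n, 33), (33, 35, n, 36), (33, 35, n, 8)}
(S ⋈ T) ⋈ P (natural join on B): {(12, 5, m, 15, 23, 30), (12, 5, m, 15, 38, 18), (12, 5, m, 19, 23, 30), (12, 5, m, 19, 38, 18), (12, 5, m, 20, 23, 30), (12, 5, m, 20, 38, 18), (12, 5, m, 26, 23, 30), (12, 5, m, 26, 38, 18), (12, 5, m, 4, 23, 30), (12, 5, m, 4, 38, 18), (13, 5, a, 15, 23, 21), (13, 5, a, 15, 38, 33), (13, 5, a, 19, 23, 21), (13, 5, a, 19, 38, 33), (13, 5, a, 20, 23, 21), (13, 5, a, 20, 38, 33), (13, 5, a, 26, 23, 21), (13, 5, a, 26, 38, 33), (13, 5, a, 4, 23, 21), (13, 5, a, 4, 38, 33), (23, 35, m, 14, 23, 30), (23, 35, m, 14, 38, 18), (23, 35, m, 29, 23, 30), (23, 35, m, 29, 38, 18), (23, 35, m, 33, 23, 30), (23, 35, m, 33, 38, 18), (23, 35, m, 36, 23, 30), (23, 35, m, 36, 38, 18), (23, 35, m, 8, 23, 30), (23, 35, m, 8, 38, 18), (33, 35, n, 14, 30, 28), (33, 35, n, 14, 8, 13), (33, 35, n, 29, 30, 28), (33, 35, n, 29, 8, 13), (33, 35, n, 33, 30, 28), (33, 35, n, 33, 8, 13), (33, 35, n, 36, 30, 28), (33, 35, n, 36, 8, 13), (33, 35, n, 8, 30, 28), (33, 35, n, 8, 8, 13)}
π[C, F, A]: project onto (C, F, A) → {(13, 14, 35), (13, 29, 35), (13, 33, 35), (13, 36, 35), (13, 8, 35), (18, 14, 35), (18, 15, 5), (18, 19, 5), (18, 20, 5), (18, 26, 5), (18, 29, 35), (18, 33, 35), (18, 36, 35), (18, 4, 5), (18, 8, 35), (21, 15, 5), (21, 19, 5), (21, 20, 5), (21, 26, 5), (21, 4, 5), (28, 14, 35), (28, 29, 35), (28, 33, 35), (28, 36, 35), (28, 8, 35), (30, 14, 35), (30, 15, 5), (30, 19, 5), (30, 20, 5), (30, 26, 5), (30, 29, 35), (30, 33, 35), (30, 36, 35), (30, 4, 5), (30, 8, 35), (33, 15, 5), (33, 19, 5), (33, 20, 5), (33, 26, 5), (33, 4, 5)}
Selection F < C: {(13, 8, 35), (18, 14, 35), (18, 15, 5), (18, 4, 5), (18, 8, 35), (21, 15, 5), (21, 19, 5), (21, 20, 5), (21, 4, 5), (28, 14, 35), (28, 8, 35), (30, 14, 35), (30, 15, 5), (30, 19, 5), (30, 20, 5), (30, 26, 5), (30, 29, 35), (30, 4, 5), (30, 8, 35), (33, 15, 5), (33, 19, 5), (33, 20, 5), (33, 26, 5), (33, 4, 5)}
π[C, A]: project onto (C, A) (16 duplicate(s) eliminated) → {(13, 35), (18, 35), (18, 5), (21, 5), (28, 35), (30, 35), (30, 5), (33, 5)}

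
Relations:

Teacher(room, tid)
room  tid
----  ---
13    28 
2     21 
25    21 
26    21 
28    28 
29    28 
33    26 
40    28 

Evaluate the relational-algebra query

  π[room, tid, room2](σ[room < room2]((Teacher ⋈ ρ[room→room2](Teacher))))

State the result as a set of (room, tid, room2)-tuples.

ρ[room→room2]: schema becomes (room2, tid); tuples unchanged.
Joining Teacher and ρ[room→room2](Teacher) on tid yields {(13, 28, 13), (13, 28, 28), (13, 28, 29), (13, 28, 40), (2, 21, 2), (2, 21, 25), (2, 21, 26), (25, 21, 2), (25, 21, 25), (25, 21, 26), (26, 21, 2), (26, 21, 25), (26, 21, 26), (28, 28, 13), (28, 28, 28), (28, 28, 29), (28, 28, 40), (29, 28, 13), (29, 28, 28), (29, 28, 29), (29, 28, 40), (33, 26, 33), (40, 28, 13), (40, 28, 28), (40, 28, 29), (40, 28, 40)}.
Selection room < room2: {(13, 28, 28), (13, 28, 29), (13, 28, 40), (2, 21, 25), (2, 21, 26), (25, 21, 26), (28, 28, 29), (28, 28, 40), (29, 28, 40)}
Keep only column(s) room, tid, room2: {(13, 28, 28), (13, 28, 29), (13, 28, 40), (2, 21, 25), (2, 21, 26), (25, 21, 26), (28, 28, 29), (28, 28, 40), (29, 28, 40)}

{(13, 28, 28), (13, 28, 29), (13, 28, 40), (2, 21, 25), (2, 21, 26), (25, 21, 26), (28, 28, 29), (28, 28, 40), (29, 28, 40)}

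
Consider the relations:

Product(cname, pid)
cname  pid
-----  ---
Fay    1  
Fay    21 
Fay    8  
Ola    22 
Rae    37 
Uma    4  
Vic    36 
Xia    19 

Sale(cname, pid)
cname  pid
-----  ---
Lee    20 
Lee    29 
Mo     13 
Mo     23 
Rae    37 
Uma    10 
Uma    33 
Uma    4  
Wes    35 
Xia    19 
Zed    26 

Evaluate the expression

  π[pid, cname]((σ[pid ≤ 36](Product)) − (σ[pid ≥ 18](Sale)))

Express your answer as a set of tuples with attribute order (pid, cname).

{(1, Fay), (21, Fay), (22, Ola), (36, Vic), (4, Uma), (8, Fay)}

Apply σ_{pid ≤ 36}; surviving tuples: {(Fay, 1), (Fay, 21), (Fay, 8), (Ola, 22), (Uma, 4), (Vic, 36), (Xia, 19)}
Apply σ_{pid ≥ 18}; surviving tuples: {(Lee, 20), (Lee, 29), (Mo, 23), (Rae, 37), (Uma, 33), (Wes, 35), (Xia, 19), (Zed, 26)}
Set difference of the two operands is {(Fay, 1), (Fay, 21), (Fay, 8), (Ola, 22), (Uma, 4), (Vic, 36)}.
Keep only column(s) pid, cname: {(1, Fay), (21, Fay), (22, Ola), (36, Vic), (4, Uma), (8, Fay)}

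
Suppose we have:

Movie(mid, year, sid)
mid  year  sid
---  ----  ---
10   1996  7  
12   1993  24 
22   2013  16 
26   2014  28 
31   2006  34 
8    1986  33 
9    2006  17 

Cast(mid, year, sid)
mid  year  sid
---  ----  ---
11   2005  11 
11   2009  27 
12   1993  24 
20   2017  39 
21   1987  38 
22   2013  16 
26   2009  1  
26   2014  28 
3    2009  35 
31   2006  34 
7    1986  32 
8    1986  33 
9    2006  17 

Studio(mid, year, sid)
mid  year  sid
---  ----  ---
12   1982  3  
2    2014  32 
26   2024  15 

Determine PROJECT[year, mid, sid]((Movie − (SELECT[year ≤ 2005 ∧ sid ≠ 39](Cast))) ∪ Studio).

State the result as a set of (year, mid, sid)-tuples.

{(1982, 12, 3), (1996, 10, 7), (2006, 31, 34), (2006, 9, 17), (2013, 22, 16), (2014, 2, 32), (2014, 26, 28), (2024, 26, 15)}

Filtering on year ≤ 2005 ∧ sid ≠ 39 leaves {(11, 2005, 11), (12, 1993, 24), (21, 1987, 38), (7, 1986, 32), (8, 1986, 33)}.
Difference: {(10, 1996, 7), (12, 1993, 24), (22, 2013, 16), (26, 2014, 28), (31, 2006, 34), (8, 1986, 33), (9, 2006, 17)} with {(11, 2005, 11), (12, 1993, 24), (21, 1987, 38), (7, 1986, 32), (8, 1986, 33)} → {(10, 1996, 7), (22, 2013, 16), (26, 2014, 28), (31, 2006, 34), (9, 2006, 17)}
Union: {(10, 1996, 7), (22, 2013, 16), (26, 2014, 28), (31, 2006, 34), (9, 2006, 17)} with {(12, 1982, 3), (2, 2014, 32), (26, 2024, 15)} → {(10, 1996, 7), (12, 1982, 3), (2, 2014, 32), (22, 2013, 16), (26, 2014, 28), (26, 2024, 15), (31, 2006, 34), (9, 2006, 17)}
Keep only column(s) year, mid, sid: {(1982, 12, 3), (1996, 10, 7), (2006, 31, 34), (2006, 9, 17), (2013, 22, 16), (2014, 2, 32), (2014, 26, 28), (2024, 26, 15)}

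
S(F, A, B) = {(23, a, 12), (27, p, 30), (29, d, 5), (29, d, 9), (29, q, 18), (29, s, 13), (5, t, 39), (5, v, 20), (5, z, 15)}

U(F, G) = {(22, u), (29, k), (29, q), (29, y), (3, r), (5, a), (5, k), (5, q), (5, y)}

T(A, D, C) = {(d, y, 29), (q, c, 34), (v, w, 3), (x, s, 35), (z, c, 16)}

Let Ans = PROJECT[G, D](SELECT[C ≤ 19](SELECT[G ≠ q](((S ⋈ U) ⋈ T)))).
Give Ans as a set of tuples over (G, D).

S ⋈ U (natural join on F): {(29, d, 5, k), (29, d, 5, q), (29, d, 5, y), (29, d, 9, k), (29, d, 9, q), (29, d, 9, y), (29, q, 18, k), (29, q, 18, q), (29, q, 18, y), (29, s, 13, k), (29, s, 13, q), (29, s, 13, y), (5, t, 39, a), (5, t, 39, k), (5, t, 39, q), (5, t, 39, y), (5, v, 20, a), (5, v, 20, k), (5, v, 20, q), (5, v, 20, y), (5, z, 15, a), (5, z, 15, k), (5, z, 15, q), (5, z, 15, y)}
(S ⋈ U) ⋈ T (natural join on A): {(29, d, 5, k, y, 29), (29, d, 5, q, y, 29), (29, d, 5, y, y, 29), (29, d, 9, k, y, 29), (29, d, 9, q, y, 29), (29, d, 9, y, y, 29), (29, q, 18, k, c, 34), (29, q, 18, q, c, 34), (29, q, 18, y, c, 34), (5, v, 20, a, w, 3), (5, v, 20, k, w, 3), (5, v, 20, q, w, 3), (5, v, 20, y, w, 3), (5, z, 15, a, c, 16), (5, z, 15, k, c, 16), (5, z, 15, q, c, 16), (5, z, 15, y, c, 16)}
Selection G ≠ q: {(29, d, 5, k, y, 29), (29, d, 5, y, y, 29), (29, d, 9, k, y, 29), (29, d, 9, y, y, 29), (29, q, 18, k, c, 34), (29, q, 18, y, c, 34), (5, v, 20, a, w, 3), (5, v, 20, k, w, 3), (5, v, 20, y, w, 3), (5, z, 15, a, c, 16), (5, z, 15, k, c, 16), (5, z, 15, y, c, 16)}
Selection C ≤ 19: {(5, v, 20, a, w, 3), (5, v, 20, k, w, 3), (5, v, 20, y, w, 3), (5, z, 15, a, c, 16), (5, z, 15, k, c, 16), (5, z, 15, y, c, 16)}
Projecting to G, D: {(a, c), (a, w), (k, c), (k, w), (y, c), (y, w)}

{(a, c), (a, w), (k, c), (k, w), (y, c), (y, w)}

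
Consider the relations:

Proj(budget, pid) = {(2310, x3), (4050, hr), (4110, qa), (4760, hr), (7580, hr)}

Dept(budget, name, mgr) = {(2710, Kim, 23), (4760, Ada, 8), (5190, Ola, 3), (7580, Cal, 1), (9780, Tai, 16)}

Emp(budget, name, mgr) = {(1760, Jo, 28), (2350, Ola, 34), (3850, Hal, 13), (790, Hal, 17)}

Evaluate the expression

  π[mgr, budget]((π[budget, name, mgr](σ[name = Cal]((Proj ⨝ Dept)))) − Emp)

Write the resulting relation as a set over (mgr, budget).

{(1, 7580)}

Joining Proj and Dept on budget yields {(4760, hr, Ada, 8), (7580, hr, Cal, 1)}.
Filtering on name = Cal leaves {(7580, hr, Cal, 1)}.
π_{budget, name, mgr} gives {(7580, Cal, 1)}.
Set difference of the two operands is {(7580, Cal, 1)}.
π_{mgr, budget} gives {(1, 7580)}.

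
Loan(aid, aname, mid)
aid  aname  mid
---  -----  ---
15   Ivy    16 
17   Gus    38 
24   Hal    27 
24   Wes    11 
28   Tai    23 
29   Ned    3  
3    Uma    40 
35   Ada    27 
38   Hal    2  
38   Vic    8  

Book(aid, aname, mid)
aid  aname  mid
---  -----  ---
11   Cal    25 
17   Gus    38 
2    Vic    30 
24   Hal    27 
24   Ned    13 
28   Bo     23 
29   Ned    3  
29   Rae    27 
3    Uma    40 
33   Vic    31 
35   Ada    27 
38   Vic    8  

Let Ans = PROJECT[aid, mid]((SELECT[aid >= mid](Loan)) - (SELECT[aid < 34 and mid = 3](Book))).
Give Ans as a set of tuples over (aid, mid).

σ[aid >= mid]: keep tuples satisfying aid >= mid → {(24, Wes, 11), (28, Tai, 23), (29, Ned, 3), (35, Ada, 27), (38, Hal, 2), (38, Vic, 8)}
σ[aid < 34 and mid = 3]: keep tuples satisfying aid < 34 and mid = 3 → {(29, Ned, 3)}
Set difference of the two operands is {(24, Wes, 11), (28, Tai, 23), (35, Ada, 27), (38, Hal, 2), (38, Vic, 8)}.
π[aid, mid]: project onto (aid, mid) → {(24, 11), (28, 23), (35, 27), (38, 2), (38, 8)}

{(24, 11), (28, 23), (35, 27), (38, 2), (38, 8)}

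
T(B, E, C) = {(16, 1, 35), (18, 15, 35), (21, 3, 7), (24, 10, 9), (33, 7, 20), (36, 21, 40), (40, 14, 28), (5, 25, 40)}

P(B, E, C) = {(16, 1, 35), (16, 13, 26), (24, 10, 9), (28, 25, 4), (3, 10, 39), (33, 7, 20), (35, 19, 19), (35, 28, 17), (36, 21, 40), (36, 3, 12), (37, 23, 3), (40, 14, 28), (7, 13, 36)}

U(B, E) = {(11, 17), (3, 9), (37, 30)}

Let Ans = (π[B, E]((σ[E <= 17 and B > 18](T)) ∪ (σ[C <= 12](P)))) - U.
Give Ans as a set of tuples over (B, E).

{(21, 3), (24, 10), (28, 25), (33, 7), (36, 3), (37, 23), (40, 14)}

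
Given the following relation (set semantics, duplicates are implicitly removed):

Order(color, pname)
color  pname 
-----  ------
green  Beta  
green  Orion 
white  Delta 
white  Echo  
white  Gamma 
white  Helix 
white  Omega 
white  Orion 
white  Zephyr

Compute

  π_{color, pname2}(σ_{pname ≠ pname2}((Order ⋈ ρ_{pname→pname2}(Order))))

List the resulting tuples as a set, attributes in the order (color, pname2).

ρ[pname→pname2]: schema becomes (color, pname2); tuples unchanged.
Natural join on color: {(green, Beta, Beta), (green, Beta, Orion), (green, Orion, Beta), (green, Orion, Orion), (white, Delta, Delta), (white, Delta, Echo), (white, Delta, Gamma), (white, Delta, Helix), (white, Delta, Omega), (white, Delta, Orion), (white, Delta, Zephyr), (white, Echo, Delta), (white, Echo, Echo), (white, Echo, Gamma), (white, Echo, Helix), (white, Echo, Omega), (white, Echo, Orion), (white, Echo, Zephyr), (white, Gamma, Delta), (white, Gamma, Echo), (white, Gamma, Gamma), (white, Gamma, Helix), (white, Gamma, Omega), (white, Gamma, Orion), (white, Gamma, Zephyr), (white, Helix, Delta), (white, Helix, Echo), (white, Helix, Gamma), (white, Helix, Helix), (white, Helix, Omega), (white, Helix, Orion), (white, Helix, Zephyr), (white, Omega, Delta), (white, Omega, Echo), (white, Omega, Gamma), (white, Omega, Helix), (white, Omega, Omega), (white, Omega, Orion), (white, Omega, Zephyr), (white, Orion, Delta), (white, Orion, Echo), (white, Orion, Gamma), (white, Orion, Helix), (white, Orion, Omega), (white, Orion, Orion), (white, Orion, Zephyr), (white, Zephyr, Delta), (white, Zephyr, Echo), (white, Zephyr, Gamma), (white, Zephyr, Helix), (white, Zephyr, Omega), (white, Zephyr, Orion), (white, Zephyr, Zephyr)}
Apply σ_{pname ≠ pname2}; surviving tuples: {(green, Beta, Orion), (green, Orion, Beta), (white, Delta, Echo), (white, Delta, Gamma), (white, Delta, Helix), (white, Delta, Omega), (white, Delta, Orion), (white, Delta, Zephyr), (white, Echo, Delta), (white, Echo, Gamma), (white, Echo, Helix), (white, Echo, Omega), (white, Echo, Orion), (white, Echo, Zephyr), (white, Gamma, Delta), (white, Gamma, Echo), (white, Gamma, Helix), (white, Gamma, Omega), (white, Gamma, Orion), (white, Gamma, Zephyr), (white, Helix, Delta), (white, Helix, Echo), (white, Helix, Gamma), (white, Helix, Omega), (white, Helix, Orion), (white, Helix, Zephyr), (white, Omega, Delta), (white, Omega, Echo), (white, Omega, Gamma), (white, Omega, Helix), (white, Omega, Orion), (white, Omega, Zephyr), (white, Orion, Delta), (white, Orion, Echo), (white, Orion, Gamma), (white, Orion, Helix), (white, Orion, Omega), (white, Orion, Zephyr), (white, Zephyr, Delta), (white, Zephyr, Echo), (white, Zephyr, Gamma), (white, Zephyr, Helix), (white, Zephyr, Omega), (white, Zephyr, Orion)}
Projecting to color, pname2 (35 duplicate(s) eliminated): {(green, Beta), (green, Orion), (white, Delta), (white, Echo), (white, Gamma), (white, Helix), (white, Omega), (white, Orion), (white, Zephyr)}

{(green, Beta), (green, Orion), (white, Delta), (white, Echo), (white, Gamma), (white, Helix), (white, Omega), (white, Orion), (white, Zephyr)}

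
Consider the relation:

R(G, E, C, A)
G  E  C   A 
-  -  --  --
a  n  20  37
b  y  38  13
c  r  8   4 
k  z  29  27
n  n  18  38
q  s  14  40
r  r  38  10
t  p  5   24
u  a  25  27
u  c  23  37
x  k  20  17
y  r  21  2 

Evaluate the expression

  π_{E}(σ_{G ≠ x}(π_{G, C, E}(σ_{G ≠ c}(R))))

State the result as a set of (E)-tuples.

{a, c, n, p, r, s, y, z}

Filtering on G ≠ c leaves {(a, n, 20, 37), (b, y, 38, 13), (k, z, 29, 27), (n, n, 18, 38), (q, s, 14, 40), (r, r, 38, 10), (t, p, 5, 24), (u, a, 25, 27), (u, c, 23, 37), (x, k, 20, 17), (y, r, 21, 2)}.
π_{G, C, E} gives {(a, 20, n), (b, 38, y), (k, 29, z), (n, 18, n), (q, 14, s), (r, 38, r), (t, 5, p), (u, 23, c), (u, 25, a), (x, 20, k), (y, 21, r)}.
Filtering on G ≠ x leaves {(a, 20, n), (b, 38, y), (k, 29, z), (n, 18, n), (q, 14, s), (r, 38, r), (t, 5, p), (u, 23, c), (u, 25, a), (y, 21, r)}.
π_{E} gives {a, c, n, p, r, s, y, z} (2 duplicate(s) eliminated).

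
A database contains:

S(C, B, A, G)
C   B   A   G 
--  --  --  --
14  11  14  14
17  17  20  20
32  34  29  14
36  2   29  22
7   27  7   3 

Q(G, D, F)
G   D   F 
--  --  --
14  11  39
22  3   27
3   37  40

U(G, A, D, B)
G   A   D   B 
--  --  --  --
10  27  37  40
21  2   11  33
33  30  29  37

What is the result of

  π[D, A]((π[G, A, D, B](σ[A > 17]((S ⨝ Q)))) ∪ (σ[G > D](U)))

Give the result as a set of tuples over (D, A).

{(11, 2), (11, 29), (29, 30), (3, 29)}

S ⋈ Q (natural join on G): {(14, 11, 14, 14, 11, 39), (32, 34, 29, 14, 11, 39), (36, 2, 29, 22, 3, 27), (7, 27, 7, 3, 37, 40)}
Filtering on A > 17 leaves {(32, 34, 29, 14, 11, 39), (36, 2, 29, 22, 3, 27)}.
π[G, A, D, B]: project onto (G, A, D, B) → {(14, 29, 11, 34), (22, 29, 3, 2)}
Filtering on G > D leaves {(21, 2, 11, 33), (33, 30, 29, 37)}.
Taking the union: {(14, 29, 11, 34), (21, 2, 11, 33), (22, 29, 3, 2), (33, 30, 29, 37)}
π[D, A]: project onto (D, A) → {(11, 2), (11, 29), (29, 30), (3, 29)}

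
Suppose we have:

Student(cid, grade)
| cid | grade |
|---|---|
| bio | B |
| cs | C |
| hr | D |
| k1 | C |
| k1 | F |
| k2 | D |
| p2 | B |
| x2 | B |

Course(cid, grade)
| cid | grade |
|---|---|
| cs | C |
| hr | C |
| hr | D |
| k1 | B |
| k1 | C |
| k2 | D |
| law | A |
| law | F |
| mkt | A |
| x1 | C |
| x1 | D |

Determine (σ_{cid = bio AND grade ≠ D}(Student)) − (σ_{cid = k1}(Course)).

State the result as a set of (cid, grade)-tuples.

{(bio, B)}

σ[cid = bio AND grade ≠ D]: keep tuples satisfying cid = bio AND grade ≠ D → {(bio, B)}
σ[cid = k1]: keep tuples satisfying cid = k1 → {(k1, B), (k1, C)}
Taking the difference: {(bio, B)}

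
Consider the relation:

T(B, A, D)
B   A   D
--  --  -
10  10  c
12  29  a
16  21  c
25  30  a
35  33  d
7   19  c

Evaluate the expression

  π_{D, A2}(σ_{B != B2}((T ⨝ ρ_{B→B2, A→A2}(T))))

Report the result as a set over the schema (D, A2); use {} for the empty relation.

ρ[B→B2, A→A2]: schema becomes (B2, A2, D); tuples unchanged.
Joining T and ρ_{B→B2, A→A2}(T) on D yields {(10, 10, c, 10, 10), (10, 10, c, 16, 21), (10, 10, c, 7, 19), (12, 29, a, 12, 29), (12, 29, a, 25, 30), (16, 21, c, 10, 10), (16, 21, c, 16, 21), (16, 21, c, 7, 19), (25, 30, a, 12, 29), (25, 30, a, 25, 30), (35, 33, d, 35, 33), (7, 19, c, 10, 10), (7, 19, c, 16, 21), (7, 19, c, 7, 19)}.
Selection B != B2: {(10, 10, c, 16, 21), (10, 10, c, 7, 19), (12, 29, a, 25, 30), (16, 21, c, 10, 10), (16, 21, c, 7, 19), (25, 30, a, 12, 29), (7, 19, c, 10, 10), (7, 19, c, 16, 21)}
Projecting to D, A2 (3 duplicate(s) eliminated): {(a, 29), (a, 30), (c, 10), (c, 19), (c, 21)}

{(a, 29), (a, 30), (c, 10), (c, 19), (c, 21)}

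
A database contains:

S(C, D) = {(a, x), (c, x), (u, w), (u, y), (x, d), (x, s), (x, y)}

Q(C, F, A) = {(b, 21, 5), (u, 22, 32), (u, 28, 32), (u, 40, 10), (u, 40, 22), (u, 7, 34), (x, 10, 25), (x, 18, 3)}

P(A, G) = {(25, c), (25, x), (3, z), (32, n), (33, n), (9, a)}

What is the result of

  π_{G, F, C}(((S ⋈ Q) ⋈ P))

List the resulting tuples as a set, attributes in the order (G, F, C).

{(c, 10, x), (n, 22, u), (n, 28, u), (x, 10, x), (z, 18, x)}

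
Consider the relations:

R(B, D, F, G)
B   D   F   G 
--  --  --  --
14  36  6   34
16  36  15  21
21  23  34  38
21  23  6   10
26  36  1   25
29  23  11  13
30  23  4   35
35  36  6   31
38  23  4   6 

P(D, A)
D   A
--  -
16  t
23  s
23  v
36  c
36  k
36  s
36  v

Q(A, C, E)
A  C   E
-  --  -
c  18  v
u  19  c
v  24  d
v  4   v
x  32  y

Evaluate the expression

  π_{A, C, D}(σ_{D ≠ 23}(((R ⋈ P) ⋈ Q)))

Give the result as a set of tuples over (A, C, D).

{(c, 18, 36), (v, 24, 36), (v, 4, 36)}

R ⋈ P (natural join on D): {(14, 36, 6, 34, c), (14, 36, 6, 34, k), (14, 36, 6, 34, s), (14, 36, 6, 34, v), (16, 36, 15, 21, c), (16, 36, 15, 21, k), (16, 36, 15, 21, s), (16, 36, 15, 21, v), (21, 23, 34, 38, s), (21, 23, 34, 38, v), (21, 23, 6, 10, s), (21, 23, 6, 10, v), (26, 36, 1, 25, c), (26, 36, 1, 25, k), (26, 36, 1, 25, s), (26, 36, 1, 25, v), (29, 23, 11, 13, s), (29, 23, 11, 13, v), (30, 23, 4, 35, s), (30, 23, 4, 35, v), (35, 36, 6, 31, c), (35, 36, 6, 31, k), (35, 36, 6, 31, s), (35, 36, 6, 31, v), (38, 23, 4, 6, s), (38, 23, 4, 6, v)}
(R ⋈ P) ⋈ Q (natural join on A): {(14, 36, 6, 34, c, 18, v), (14, 36, 6, 34, v, 24, d), (14, 36, 6, 34, v, 4, v), (16, 36, 15, 21, c, 18, v), (16, 36, 15, 21, v, 24, d), (16, 36, 15, 21, v, 4, v), (21, 23, 34, 38, v, 24, d), (21, 23, 34, 38, v, 4, v), (21, 23, 6, 10, v, 24, d), (21, 23, 6, 10, v, 4, v), (26, 36, 1, 25, c, 18, v), (26, 36, 1, 25, v, 24, d), (26, 36, 1, 25, v, 4, v), (29, 23, 11, 13, v, 24, d), (29, 23, 11, 13, v, 4, v), (30, 23, 4, 35, v, 24, d), (30, 23, 4, 35, v, 4, v), (35, 36, 6, 31, c, 18, v), (35, 36, 6, 31, v, 24, d), (35, 36, 6, 31, v, 4, v), (38, 23, 4, 6, v, 24, d), (38, 23, 4, 6, v, 4, v)}
σ[D ≠ 23]: keep tuples satisfying D ≠ 23 → {(14, 36, 6, 34, c, 18, v), (14, 36, 6, 34, v, 24, d), (14, 36, 6, 34, v, 4, v), (16, 36, 15, 21, c, 18, v), (16, 36, 15, 21, v, 24, d), (16, 36, 15, 21, v, 4, v), (26, 36, 1, 25, c, 18, v), (26, 36, 1, 25, v, 24, d), (26, 36, 1, 25, v, 4, v), (35, 36, 6, 31, c, 18, v), (35, 36, 6, 31, v, 24, d), (35, 36, 6, 31, v, 4, v)}
π_{A, C, D} gives {(c, 18, 36), (v, 24, 36), (v, 4, 36)} (9 duplicate(s) eliminated).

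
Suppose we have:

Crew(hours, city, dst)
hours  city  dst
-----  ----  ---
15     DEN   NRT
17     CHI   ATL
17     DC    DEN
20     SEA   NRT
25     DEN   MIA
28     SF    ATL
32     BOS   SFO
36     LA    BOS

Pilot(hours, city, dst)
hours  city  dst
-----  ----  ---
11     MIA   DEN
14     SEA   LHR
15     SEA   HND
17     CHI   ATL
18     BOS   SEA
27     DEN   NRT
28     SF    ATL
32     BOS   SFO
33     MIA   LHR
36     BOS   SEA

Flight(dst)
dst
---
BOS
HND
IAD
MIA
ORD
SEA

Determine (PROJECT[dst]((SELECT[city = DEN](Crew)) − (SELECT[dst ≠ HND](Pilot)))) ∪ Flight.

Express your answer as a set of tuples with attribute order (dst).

{BOS, HND, IAD, MIA, NRT, ORD, SEA}

Apply σ_{city = DEN}; surviving tuples: {(15, DEN, NRT), (25, DEN, MIA)}
Apply σ_{dst ≠ HND}; surviving tuples: {(11, MIA, DEN), (14, SEA, LHR), (17, CHI, ATL), (18, BOS, SEA), (27, DEN, NRT), (28, SF, ATL), (32, BOS, SFO), (33, MIA, LHR), (36, BOS, SEA)}
Taking the difference: {(15, DEN, NRT), (25, DEN, MIA)}
π[dst]: project onto (dst) → {MIA, NRT}
Taking the union: {BOS, HND, IAD, MIA, NRT, ORD, SEA}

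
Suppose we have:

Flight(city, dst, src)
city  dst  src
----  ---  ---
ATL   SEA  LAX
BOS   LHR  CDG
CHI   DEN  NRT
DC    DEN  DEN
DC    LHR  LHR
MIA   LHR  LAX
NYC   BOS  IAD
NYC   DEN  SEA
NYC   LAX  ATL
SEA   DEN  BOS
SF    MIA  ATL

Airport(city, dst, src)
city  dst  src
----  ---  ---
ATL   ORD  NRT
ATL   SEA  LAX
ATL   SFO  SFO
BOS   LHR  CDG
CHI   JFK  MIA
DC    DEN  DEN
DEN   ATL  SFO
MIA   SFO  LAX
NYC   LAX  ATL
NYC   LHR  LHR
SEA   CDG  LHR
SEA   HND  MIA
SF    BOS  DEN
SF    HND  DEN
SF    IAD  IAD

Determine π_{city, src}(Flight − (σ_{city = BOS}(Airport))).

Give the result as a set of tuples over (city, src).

{(ATL, LAX), (CHI, NRT), (DC, DEN), (DC, LHR), (MIA, LAX), (NYC, ATL), (NYC, IAD), (NYC, SEA), (SEA, BOS), (SF, ATL)}

Selection city = BOS: {(BOS, LHR, CDG)}
Set difference of the two operands is {(ATL, SEA, LAX), (CHI, DEN, NRT), (DC, DEN, DEN), (DC, LHR, LHR), (MIA, LHR, LAX), (NYC, BOS, IAD), (NYC, DEN, SEA), (NYC, LAX, ATL), (SEA, DEN, BOS), (SF, MIA, ATL)}.
π[city, src]: project onto (city, src) → {(ATL, LAX), (CHI, NRT), (DC, DEN), (DC, LHR), (MIA, LAX), (NYC, ATL), (NYC, IAD), (NYC, SEA), (SEA, BOS), (SF, ATL)}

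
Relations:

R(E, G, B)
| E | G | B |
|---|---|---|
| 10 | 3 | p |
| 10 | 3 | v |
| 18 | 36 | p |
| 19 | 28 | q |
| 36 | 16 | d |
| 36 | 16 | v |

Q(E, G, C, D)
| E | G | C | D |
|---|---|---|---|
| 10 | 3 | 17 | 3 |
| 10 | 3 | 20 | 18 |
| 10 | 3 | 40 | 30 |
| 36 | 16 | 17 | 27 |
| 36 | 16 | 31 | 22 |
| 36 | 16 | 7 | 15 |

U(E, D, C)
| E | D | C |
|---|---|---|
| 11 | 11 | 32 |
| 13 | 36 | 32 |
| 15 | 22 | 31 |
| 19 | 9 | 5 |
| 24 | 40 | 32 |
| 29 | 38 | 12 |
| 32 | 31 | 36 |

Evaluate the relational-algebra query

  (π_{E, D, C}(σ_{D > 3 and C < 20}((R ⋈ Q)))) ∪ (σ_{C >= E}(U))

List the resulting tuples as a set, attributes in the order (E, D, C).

{(11, 11, 32), (13, 36, 32), (15, 22, 31), (24, 40, 32), (32, 31, 36), (36, 15, 7), (36, 27, 17)}

Joining R and Q on E, G yields {(10, 3, p, 17, 3), (10, 3, p, 20, 18), (10, 3, p, 40, 30), (10, 3, v, 17, 3), (10, 3, v, 20, 18), (10, 3, v, 40, 30), (36, 16, d, 17, 27), (36, 16, d, 31, 22), (36, 16, d, 7, 15), (36, 16, v, 17, 27), (36, 16, v, 31, 22), (36, 16, v, 7, 15)}.
σ[D > 3 and C < 20]: keep tuples satisfying D > 3 and C < 20 → {(36, 16, d, 17, 27), (36, 16, d, 7, 15), (36, 16, v, 17, 27), (36, 16, v, 7, 15)}
Keep only column(s) E, D, C (2 duplicate(s) eliminated): {(36, 15, 7), (36, 27, 17)}
σ[C >= E]: keep tuples satisfying C >= E → {(11, 11, 32), (13, 36, 32), (15, 22, 31), (24, 40, 32), (32, 31, 36)}
Union: {(36, 15, 7), (36, 27, 17)} with {(11, 11, 32), (13, 36, 32), (15, 22, 31), (24, 40, 32), (32, 31, 36)} → {(11, 11, 32), (13, 36, 32), (15, 22, 31), (24, 40, 32), (32, 31, 36), (36, 15, 7), (36, 27, 17)}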